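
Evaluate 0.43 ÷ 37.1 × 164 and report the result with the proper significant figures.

1.9

0.43 ÷ 37.1 × 164 = 1.90080862534…
Multiplication/division keeps the fewest significant figures: 0.43 → 2 s.f., 37.1 → 3 s.f., 164 → 3 s.f.; limit is 2.
Rounded to 2 significant figures: 1.9.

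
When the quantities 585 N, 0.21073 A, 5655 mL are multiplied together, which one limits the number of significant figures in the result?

585 N

585 N → 3 s.f.; 0.21073 A → 5 s.f.; 5655 mL → 4 s.f.
The fewest is 3 significant figures, from 585 N.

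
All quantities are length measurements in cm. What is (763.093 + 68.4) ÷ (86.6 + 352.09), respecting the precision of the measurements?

763.093 + 68.4 = 831.493, limited to 1 d.p. → 4 s.f.; 86.6 + 352.09 = 438.69, limited to 1 d.p. → 4 s.f.
Carrying full precision, 831.493 ÷ 438.69 = 1.89539994073…; keep min(4, 4) = 4 s.f.
Rounded to 4 significant figures: 1.895.

1.895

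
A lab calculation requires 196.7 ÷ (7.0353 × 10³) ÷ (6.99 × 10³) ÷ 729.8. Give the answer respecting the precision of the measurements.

196.7 ÷ (7.0353 × 10³) ÷ (6.99 × 10³) ÷ 729.8 = 5.4807589755 × 10^-9…
Multiplication/division keeps the fewest significant figures: 196.7 → 4 s.f., 7.0353 × 10³ → 5 s.f., 6.99 × 10³ → 3 s.f., 729.8 → 4 s.f.; limit is 3.
Rounded to 3 significant figures: 5.48 × 10⁻⁹.

5.48 × 10⁻⁹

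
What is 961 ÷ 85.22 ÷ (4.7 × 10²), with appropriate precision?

961 ÷ 85.22 ÷ (4.7 × 10²) = 0.0239929693859…
Multiplication/division keeps the fewest significant figures: 961 → 3 s.f., 85.22 → 4 s.f., 4.7 × 10² → 2 s.f.; limit is 2.
Rounded to 2 significant figures: 2.4 × 10⁻².

2.4 × 10⁻²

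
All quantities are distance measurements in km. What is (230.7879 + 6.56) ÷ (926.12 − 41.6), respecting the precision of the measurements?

0.2683

230.7879 + 6.56 = 237.3479, limited to 2 d.p. → 5 s.f.; 926.12 − 41.6 = 884.52, limited to 1 d.p. → 4 s.f.
Carrying full precision, 237.3479 ÷ 884.52 = 0.26833525528…; keep min(5, 4) = 4 s.f.
Rounded to 4 significant figures: 0.2683.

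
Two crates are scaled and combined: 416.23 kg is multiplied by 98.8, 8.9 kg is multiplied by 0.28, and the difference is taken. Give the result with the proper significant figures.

4.11 × 10^4 kg

416.23 × 98.8 = 41123.524 → 4.11 × 10^4 kg (3 s.f., last digit at the 10^2 place).
8.9 × 0.28 = 2.492 → 2.5 kg (2 s.f., last digit at the 10^-1 place).
Difference: 41121.032 kg; keep the coarser place, 10^2.
Result: 4.11 × 10^4 kg.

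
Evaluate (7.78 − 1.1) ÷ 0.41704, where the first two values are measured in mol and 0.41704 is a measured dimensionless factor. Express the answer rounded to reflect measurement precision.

16 mol

7.78 mol − 1.1 mol = 6.68 mol; the difference is limited to 1 decimal place (2 s.f.).
Carrying full precision, 6.68 ÷ 0.41704 = 16.0176481872… mol; 0.41704 has 5 s.f., so the result keeps min(2, 5) = 2 s.f.
Rounded to 2 significant figures: 16 mol.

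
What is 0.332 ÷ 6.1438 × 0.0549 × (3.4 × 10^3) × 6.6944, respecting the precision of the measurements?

68

0.332 ÷ 6.1438 × 0.0549 × (3.4 × 10^3) × 6.6944 = 67.5248975761…
Multiplication/division keeps the fewest significant figures: 0.332 → 3 s.f., 6.1438 → 5 s.f., 0.0549 → 3 s.f., 3.4 × 10^3 → 2 s.f., 6.6944 → 5 s.f.; limit is 2.
Rounded to 2 significant figures: 68.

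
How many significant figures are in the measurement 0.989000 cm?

6

0.989000: leading zeros are not significant; trailing zeros after a decimal point are significant.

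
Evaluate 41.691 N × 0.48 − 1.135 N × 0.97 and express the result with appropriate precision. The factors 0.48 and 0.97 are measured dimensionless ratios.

19 N

41.691 × 0.48 = 20.01168 → 2.0 × 10¹ N (2 s.f., last digit at the 10^0 place).
1.135 × 0.97 = 1.10095 → 1.1 N (2 s.f., last digit at the 10^-1 place).
Difference: 18.91073 N; keep the coarser place, 10^0.
Result: 19 N.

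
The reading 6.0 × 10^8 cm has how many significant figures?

2

6.0 × 10^8: in scientific notation every digit of the coefficient is significant.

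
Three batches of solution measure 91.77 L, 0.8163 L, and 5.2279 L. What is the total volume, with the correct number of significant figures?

97.81 L

91.77 L + 0.8163 L + 5.2279 L = 97.8142 L.
Addition/subtraction keeps the fewest decimal places: 91.77 → 2 decimal places, 0.8163 → 4 decimal places, 5.2279 → 4 decimal places; limit is 2.
Rounded to 2 decimal places: 97.81 L.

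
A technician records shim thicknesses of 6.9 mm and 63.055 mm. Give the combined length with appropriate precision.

6.9 mm + 63.055 mm = 69.955 mm.
Addition/subtraction keeps the fewest decimal places: 6.9 → 1 decimal place, 63.055 → 3 decimal places; limit is 1.
Rounded to 1 decimal place: 70.0 mm.

70.0 mm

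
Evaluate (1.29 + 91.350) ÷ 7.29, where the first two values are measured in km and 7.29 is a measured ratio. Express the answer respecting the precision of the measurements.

12.7 km

1.29 km + 91.350 km = 92.640 km; the sum is limited to 2 decimal places (4 s.f.).
Carrying full precision, 92.640 ÷ 7.29 = 12.70781893… km; 7.29 has 3 s.f., so the result keeps min(4, 3) = 3 s.f.
Rounded to 3 significant figures: 12.7 km.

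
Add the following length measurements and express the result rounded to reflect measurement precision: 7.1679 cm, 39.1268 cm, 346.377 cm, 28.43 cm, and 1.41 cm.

7.1679 cm + 39.1268 cm + 346.377 cm + 28.43 cm + 1.41 cm = 422.5117 cm.
Addition/subtraction keeps the fewest decimal places: 7.1679 → 4 decimal places, 39.1268 → 4 decimal places, 346.377 → 3 decimal places, 28.43 → 2 decimal places, 1.41 → 2 decimal places; limit is 2.
Rounded to 2 decimal places: 422.51 cm.

422.51 cm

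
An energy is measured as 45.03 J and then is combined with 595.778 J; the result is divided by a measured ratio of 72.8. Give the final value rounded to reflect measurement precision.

8.80 J

45.03 J + 595.778 J = 640.808 J; the sum is limited to 2 decimal places (5 s.f.).
Carrying full precision, 640.808 ÷ 72.8 = 8.80230769231… J; 72.8 has 3 s.f., so the result keeps min(5, 3) = 3 s.f.
Rounded to 3 significant figures: 8.80 J.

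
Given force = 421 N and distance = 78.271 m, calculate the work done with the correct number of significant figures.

3.30 × 10^4 J

work done = 421 N × 78.271 m = 32952.091 J.
421 has 3 significant figures; 78.271 has 5.
Division/multiplication keeps the fewest: 3 significant figures.
Rounded: 3.30 × 10^4 J.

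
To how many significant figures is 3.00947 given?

6

3.00947: zeros between nonzero digits are significant.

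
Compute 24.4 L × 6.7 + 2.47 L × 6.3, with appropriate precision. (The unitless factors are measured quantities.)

1.8 × 10² L

24.4 × 6.7 = 163.48 → 1.6 × 10² L (2 s.f., last digit at the 10^1 place).
2.47 × 6.3 = 15.561 → 16 L (2 s.f., last digit at the 10^0 place).
Sum: 179.041 L; keep the coarser place, 10^1.
Result: 1.8 × 10² L.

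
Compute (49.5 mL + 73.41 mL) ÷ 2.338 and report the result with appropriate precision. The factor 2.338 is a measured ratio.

49.5 mL + 73.41 mL = 122.91 mL; the sum is limited to 1 decimal place (4 s.f.).
Carrying full precision, 122.91 ÷ 2.338 = 52.5705731394… mL; 2.338 has 4 s.f., so the result keeps min(4, 4) = 4 s.f.
Rounded to 4 significant figures: 52.57 mL.

52.57 mL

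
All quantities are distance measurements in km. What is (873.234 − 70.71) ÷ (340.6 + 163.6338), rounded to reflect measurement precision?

873.234 − 70.71 = 802.524, limited to 2 d.p. → 5 s.f.; 340.6 + 163.6338 = 504.2338, limited to 1 d.p. → 4 s.f.
Carrying full precision, 802.524 ÷ 504.2338 = 1.59157121161…; keep min(5, 4) = 4 s.f.
Rounded to 4 significant figures: 1.592.

1.592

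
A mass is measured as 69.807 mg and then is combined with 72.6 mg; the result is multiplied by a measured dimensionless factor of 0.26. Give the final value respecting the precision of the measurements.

37 mg

69.807 mg + 72.6 mg = 142.407 mg; the sum is limited to 1 decimal place (4 s.f.).
Carrying full precision, 142.407 × 0.26 = 37.02582 mg; 0.26 has 2 s.f., so the result keeps min(4, 2) = 2 s.f.
Rounded to 2 significant figures: 37 mg.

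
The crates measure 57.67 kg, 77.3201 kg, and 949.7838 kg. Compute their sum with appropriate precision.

57.67 kg + 77.3201 kg + 949.7838 kg = 1084.7739 kg.
Addition/subtraction keeps the fewest decimal places: 57.67 → 2 decimal places, 77.3201 → 4 decimal places, 949.7838 → 4 decimal places; limit is 2.
Rounded to 2 decimal places: 1084.77 kg.

1084.77 kg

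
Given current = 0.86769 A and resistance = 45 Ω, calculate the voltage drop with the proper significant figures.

39 V

voltage drop = 0.86769 A × 45 Ω = 39.04605 V.
0.86769 has 5 significant figures; 45 has 2.
Division/multiplication keeps the fewest: 2 significant figures.
Rounded: 39 V.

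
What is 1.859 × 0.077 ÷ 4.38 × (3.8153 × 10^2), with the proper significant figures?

12

1.859 × 0.077 ÷ 4.38 × (3.8153 × 10^2) = 12.4688010936…
Multiplication/division keeps the fewest significant figures: 1.859 → 4 s.f., 0.077 → 2 s.f., 4.38 → 3 s.f., 3.8153 × 10^2 → 5 s.f.; limit is 2.
Rounded to 2 significant figures: 12.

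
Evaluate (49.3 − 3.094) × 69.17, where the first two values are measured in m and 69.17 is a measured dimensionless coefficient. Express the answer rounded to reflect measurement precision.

49.3 m − 3.094 m = 46.206 m; the difference is limited to 1 decimal place (3 s.f.).
Carrying full precision, 46.206 × 69.17 = 3196.06902 m; 69.17 has 4 s.f., so the result keeps min(3, 4) = 3 s.f.
Rounded to 3 significant figures: 3.20 × 10^3 m.

3.20 × 10^3 m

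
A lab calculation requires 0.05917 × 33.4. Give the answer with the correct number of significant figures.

0.05917 × 33.4 = 1.976278
Multiplication/division keeps the fewest significant figures: 0.05917 → 4 s.f., 33.4 → 3 s.f.; limit is 3.
Rounded to 3 significant figures: 1.98.

1.98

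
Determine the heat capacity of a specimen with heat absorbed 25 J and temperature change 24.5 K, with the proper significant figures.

1.0 J/K

heat capacity = 25 J ÷ 24.5 K = 1.02040816327… J/K.
25 has 2 significant figures; 24.5 has 3.
Division/multiplication keeps the fewest: 2 significant figures.
Rounded: 1.0 J/K.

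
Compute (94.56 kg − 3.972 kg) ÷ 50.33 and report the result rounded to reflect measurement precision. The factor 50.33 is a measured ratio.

94.56 kg − 3.972 kg = 90.588 kg; the difference is limited to 2 decimal places (4 s.f.).
Carrying full precision, 90.588 ÷ 50.33 = 1.79988078681… kg; 50.33 has 4 s.f., so the result keeps min(4, 4) = 4 s.f.
Rounded to 4 significant figures: 1.800 kg.

1.800 kg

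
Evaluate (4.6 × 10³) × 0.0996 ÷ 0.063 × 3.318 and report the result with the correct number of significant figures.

2.4 × 10⁴

(4.6 × 10³) × 0.0996 ÷ 0.063 × 3.318 = 24129.76
Multiplication/division keeps the fewest significant figures: 4.6 × 10³ → 2 s.f., 0.0996 → 3 s.f., 0.063 → 2 s.f., 3.318 → 4 s.f.; limit is 2.
Rounded to 2 significant figures: 2.4 × 10⁴.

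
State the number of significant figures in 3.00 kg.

3.00: trailing zeros after a decimal point are significant.

3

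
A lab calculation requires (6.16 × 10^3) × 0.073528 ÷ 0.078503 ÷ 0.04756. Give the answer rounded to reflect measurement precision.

(6.16 × 10^3) × 0.073528 ÷ 0.078503 ÷ 0.04756 = 121312.44774…
Multiplication/division keeps the fewest significant figures: 6.16 × 10^3 → 3 s.f., 0.073528 → 5 s.f., 0.078503 → 5 s.f., 0.04756 → 4 s.f.; limit is 3.
Rounded to 3 significant figures: 1.21 × 10^5.

1.21 × 10^5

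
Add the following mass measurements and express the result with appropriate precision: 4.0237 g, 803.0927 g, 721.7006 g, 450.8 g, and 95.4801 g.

2075.1 g

4.0237 g + 803.0927 g + 721.7006 g + 450.8 g + 95.4801 g = 2075.0971 g.
Addition/subtraction keeps the fewest decimal places: 4.0237 → 4 decimal places, 803.0927 → 4 decimal places, 721.7006 → 4 decimal places, 450.8 → 1 decimal place, 95.4801 → 4 decimal places; limit is 1.
Rounded to 1 decimal place: 2075.1 g.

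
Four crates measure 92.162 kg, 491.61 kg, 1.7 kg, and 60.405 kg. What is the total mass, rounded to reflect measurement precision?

6.459 × 10² kg

92.162 kg + 491.61 kg + 1.7 kg + 60.405 kg = 645.877 kg.
Addition/subtraction keeps the fewest decimal places: 92.162 → 3 decimal places, 491.61 → 2 decimal places, 1.7 → 1 decimal place, 60.405 → 3 decimal places; limit is 1.
Rounded to 1 decimal place: 6.459 × 10² kg.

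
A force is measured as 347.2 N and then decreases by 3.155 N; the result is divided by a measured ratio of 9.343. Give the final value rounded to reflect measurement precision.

347.2 N − 3.155 N = 344.045 N; the difference is limited to 1 decimal place (4 s.f.).
Carrying full precision, 344.045 ÷ 9.343 = 36.8238253238… N; 9.343 has 4 s.f., so the result keeps min(4, 4) = 4 s.f.
Rounded to 4 significant figures: 36.82 N.

36.82 N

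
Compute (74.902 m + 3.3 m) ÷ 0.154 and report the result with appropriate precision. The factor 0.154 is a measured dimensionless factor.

508 m

74.902 m + 3.3 m = 78.202 m; the sum is limited to 1 decimal place (3 s.f.).
Carrying full precision, 78.202 ÷ 0.154 = 507.805194805… m; 0.154 has 3 s.f., so the result keeps min(3, 3) = 3 s.f.
Rounded to 3 significant figures: 508 m.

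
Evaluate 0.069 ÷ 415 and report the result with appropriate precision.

0.069 ÷ 415 = 0.000166265060241…
Multiplication/division keeps the fewest significant figures: 0.069 → 2 s.f., 415 → 3 s.f.; limit is 2.
Rounded to 2 significant figures: 1.7 × 10^-4.

1.7 × 10^-4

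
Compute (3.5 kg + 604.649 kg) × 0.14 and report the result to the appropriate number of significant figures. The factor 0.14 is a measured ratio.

85 kg

3.5 kg + 604.649 kg = 608.149 kg; the sum is limited to 1 decimal place (4 s.f.).
Carrying full precision, 608.149 × 0.14 = 85.14086 kg; 0.14 has 2 s.f., so the result keeps min(4, 2) = 2 s.f.
Rounded to 2 significant figures: 85 kg.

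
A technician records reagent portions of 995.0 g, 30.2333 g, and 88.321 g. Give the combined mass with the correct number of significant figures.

995.0 g + 30.2333 g + 88.321 g = 1113.5543 g.
Addition/subtraction keeps the fewest decimal places: 995.0 → 1 decimal place, 30.2333 → 4 decimal places, 88.321 → 3 decimal places; limit is 1.
Rounded to 1 decimal place: 1.1136 × 10³ g.

1.1136 × 10³ g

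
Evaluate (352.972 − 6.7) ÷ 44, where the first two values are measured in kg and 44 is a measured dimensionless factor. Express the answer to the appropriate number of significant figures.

7.9 kg

352.972 kg − 6.7 kg = 346.272 kg; the difference is limited to 1 decimal place (4 s.f.).
Carrying full precision, 346.272 ÷ 44 = 7.86981818182… kg; 44 has 2 s.f., so the result keeps min(4, 2) = 2 s.f.
Rounded to 2 significant figures: 7.9 kg.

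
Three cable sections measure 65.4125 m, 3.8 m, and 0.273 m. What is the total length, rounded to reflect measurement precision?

65.4125 m + 3.8 m + 0.273 m = 69.4855 m.
Addition/subtraction keeps the fewest decimal places: 65.4125 → 4 decimal places, 3.8 → 1 decimal place, 0.273 → 3 decimal places; limit is 1.
Rounded to 1 decimal place: 69.5 m.

69.5 m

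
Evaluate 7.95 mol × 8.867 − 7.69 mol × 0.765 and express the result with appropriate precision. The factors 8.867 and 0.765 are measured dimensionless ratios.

64.6 mol

7.95 × 8.867 = 70.49265 → 70.5 mol (3 s.f., last digit at the 10^-1 place).
7.69 × 0.765 = 5.88285 → 5.88 mol (3 s.f., last digit at the 10^-2 place).
Difference: 64.6098 mol; keep the coarser place, 10^-1.
Result: 64.6 mol.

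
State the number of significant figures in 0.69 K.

0.69: leading zeros are not significant.

2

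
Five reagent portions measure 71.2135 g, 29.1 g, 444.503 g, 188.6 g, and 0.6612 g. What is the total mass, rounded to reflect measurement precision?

71.2135 g + 29.1 g + 444.503 g + 188.6 g + 0.6612 g = 734.0777 g.
Addition/subtraction keeps the fewest decimal places: 71.2135 → 4 decimal places, 29.1 → 1 decimal place, 444.503 → 3 decimal places, 188.6 → 1 decimal place, 0.6612 → 4 decimal places; limit is 1.
Rounded to 1 decimal place: 734.1 g.

734.1 g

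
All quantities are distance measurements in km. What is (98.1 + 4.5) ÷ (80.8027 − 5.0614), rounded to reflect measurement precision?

1.355

98.1 + 4.5 = 102.6, limited to 1 d.p. → 4 s.f.; 80.8027 − 5.0614 = 75.7413, limited to 4 d.p. → 6 s.f.
Carrying full precision, 102.6 ÷ 75.7413 = 1.35461102463…; keep min(4, 6) = 4 s.f.
Rounded to 4 significant figures: 1.355.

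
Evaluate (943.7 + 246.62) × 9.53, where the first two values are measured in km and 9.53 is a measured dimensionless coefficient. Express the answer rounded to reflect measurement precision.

1.13 × 10⁴ km

943.7 km + 246.62 km = 1190.32 km; the sum is limited to 1 decimal place (5 s.f.).
Carrying full precision, 1190.32 × 9.53 = 11343.7496 km; 9.53 has 3 s.f., so the result keeps min(5, 3) = 3 s.f.
Rounded to 3 significant figures: 1.13 × 10⁴ km.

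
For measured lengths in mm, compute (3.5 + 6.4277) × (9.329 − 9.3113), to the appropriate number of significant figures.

0.18 mm²

3.5 + 6.4277 = 9.9277, limited to 1 d.p. → 2 s.f.; 9.329 − 9.3113 = 0.0177, limited to 3 d.p. → 2 s.f.
Carrying full precision, 9.9277 × 0.0177 = 0.17572029; keep min(2, 2) = 2 s.f.
Rounded to 2 significant figures: 0.18 mm².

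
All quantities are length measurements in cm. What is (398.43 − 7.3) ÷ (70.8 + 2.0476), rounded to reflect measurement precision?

398.43 − 7.3 = 391.13, limited to 1 d.p. → 4 s.f.; 70.8 + 2.0476 = 72.8476, limited to 1 d.p. → 3 s.f.
Carrying full precision, 391.13 ÷ 72.8476 = 5.36915423432…; keep min(4, 3) = 3 s.f.
Rounded to 3 significant figures: 5.37.

5.37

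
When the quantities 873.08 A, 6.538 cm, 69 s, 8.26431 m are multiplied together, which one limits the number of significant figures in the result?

69 s

873.08 A → 5 s.f.; 6.538 cm → 4 s.f.; 69 s → 2 s.f.; 8.26431 m → 6 s.f.
The fewest is 2 significant figures, from 69 s.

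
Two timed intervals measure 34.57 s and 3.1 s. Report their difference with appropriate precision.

31.5 s

34.57 s − 3.1 s = 31.47 s.
Addition/subtraction keeps the fewest decimal places: 34.57 → 2 decimal places, 3.1 → 1 decimal place; limit is 1.
Rounded to 1 decimal place: 31.5 s.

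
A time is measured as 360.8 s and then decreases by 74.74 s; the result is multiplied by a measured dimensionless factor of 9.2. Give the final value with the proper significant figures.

2.6 × 10^3 s

360.8 s − 74.74 s = 286.06 s; the difference is limited to 1 decimal place (4 s.f.).
Carrying full precision, 286.06 × 9.2 = 2631.752 s; 9.2 has 2 s.f., so the result keeps min(4, 2) = 2 s.f.
Rounded to 2 significant figures: 2.6 × 10^3 s.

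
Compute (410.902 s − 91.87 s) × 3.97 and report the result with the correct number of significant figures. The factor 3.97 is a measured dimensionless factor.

410.902 s − 91.87 s = 319.032 s; the difference is limited to 2 decimal places (5 s.f.).
Carrying full precision, 319.032 × 3.97 = 1266.55704 s; 3.97 has 3 s.f., so the result keeps min(5, 3) = 3 s.f.
Rounded to 3 significant figures: 1.27 × 10^3 s.

1.27 × 10^3 s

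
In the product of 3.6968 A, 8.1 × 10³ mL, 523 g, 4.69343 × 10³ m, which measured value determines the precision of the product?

3.6968 A → 5 s.f.; 8.1 × 10³ mL → 2 s.f.; 523 g → 3 s.f.; 4.69343 × 10³ m → 6 s.f.
The fewest is 2 significant figures, from 8.1 × 10³ mL.

8.1 × 10³ mL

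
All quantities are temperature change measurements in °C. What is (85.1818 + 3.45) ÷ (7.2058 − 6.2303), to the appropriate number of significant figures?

85.1818 + 3.45 = 88.6318, limited to 2 d.p. → 4 s.f.; 7.2058 − 6.2303 = 0.9755, limited to 4 d.p. → 4 s.f.
Carrying full precision, 88.6318 ÷ 0.9755 = 90.8578165044…; keep min(4, 4) = 4 s.f.
Rounded to 4 significant figures: 90.86.

90.86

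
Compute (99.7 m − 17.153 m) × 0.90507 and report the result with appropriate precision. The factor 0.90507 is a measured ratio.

74.7 m

99.7 m − 17.153 m = 82.547 m; the difference is limited to 1 decimal place (3 s.f.).
Carrying full precision, 82.547 × 0.90507 = 74.71081329 m; 0.90507 has 5 s.f., so the result keeps min(3, 5) = 3 s.f.
Rounded to 3 significant figures: 74.7 m.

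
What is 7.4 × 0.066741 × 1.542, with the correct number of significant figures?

7.4 × 0.066741 × 1.542 = 0.7615682028
Multiplication/division keeps the fewest significant figures: 7.4 → 2 s.f., 0.066741 → 5 s.f., 1.542 → 4 s.f.; limit is 2.
Rounded to 2 significant figures: 0.76.

0.76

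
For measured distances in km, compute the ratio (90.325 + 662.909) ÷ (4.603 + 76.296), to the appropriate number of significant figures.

9.3108

90.325 + 662.909 = 753.234, limited to 3 d.p. → 6 s.f.; 4.603 + 76.296 = 80.899, limited to 3 d.p. → 5 s.f.
Carrying full precision, 753.234 ÷ 80.899 = 9.31079494184…; keep min(6, 5) = 5 s.f.
Rounded to 5 significant figures: 9.3108.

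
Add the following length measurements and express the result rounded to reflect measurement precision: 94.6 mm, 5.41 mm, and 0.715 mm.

94.6 mm + 5.41 mm + 0.715 mm = 100.725 mm.
Addition/subtraction keeps the fewest decimal places: 94.6 → 1 decimal place, 5.41 → 2 decimal places, 0.715 → 3 decimal places; limit is 1.
Rounded to 1 decimal place: 100.7 mm.

100.7 mm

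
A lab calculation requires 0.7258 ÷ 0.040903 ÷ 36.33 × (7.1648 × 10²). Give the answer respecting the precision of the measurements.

0.7258 ÷ 0.040903 ÷ 36.33 × (7.1648 × 10²) = 349.945550354…
Multiplication/division keeps the fewest significant figures: 0.7258 → 4 s.f., 0.040903 → 5 s.f., 36.33 → 4 s.f., 7.1648 × 10² → 5 s.f.; limit is 4.
Rounded to 4 significant figures: 349.9.

349.9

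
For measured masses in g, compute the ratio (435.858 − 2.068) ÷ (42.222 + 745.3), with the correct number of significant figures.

435.858 − 2.068 = 433.790, limited to 3 d.p. → 6 s.f.; 42.222 + 745.3 = 787.522, limited to 1 d.p. → 4 s.f.
Carrying full precision, 433.790 ÷ 787.522 = 0.550829056204…; keep min(6, 4) = 4 s.f.
Rounded to 4 significant figures: 5.508 × 10^-1.

5.508 × 10^-1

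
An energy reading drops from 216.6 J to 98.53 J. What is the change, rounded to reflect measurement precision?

118.1 J

216.6 J − 98.53 J = 118.07 J.
Addition/subtraction keeps the fewest decimal places: 216.6 → 1 decimal place, 98.53 → 2 decimal places; limit is 1.
Rounded to 1 decimal place: 118.1 J.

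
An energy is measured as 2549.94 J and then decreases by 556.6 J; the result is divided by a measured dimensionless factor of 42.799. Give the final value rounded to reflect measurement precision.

2549.94 J − 556.6 J = 1993.34 J; the difference is limited to 1 decimal place (5 s.f.).
Carrying full precision, 1993.34 ÷ 42.799 = 46.5744526741… J; 42.799 has 5 s.f., so the result keeps min(5, 5) = 5 s.f.
Rounded to 5 significant figures: 46.574 J.

46.574 J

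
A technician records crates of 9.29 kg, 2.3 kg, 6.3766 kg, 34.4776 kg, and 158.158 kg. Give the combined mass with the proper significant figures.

9.29 kg + 2.3 kg + 6.3766 kg + 34.4776 kg + 158.158 kg = 210.6022 kg.
Addition/subtraction keeps the fewest decimal places: 9.29 → 2 decimal places, 2.3 → 1 decimal place, 6.3766 → 4 decimal places, 34.4776 → 4 decimal places, 158.158 → 3 decimal places; limit is 1.
Rounded to 1 decimal place: 210.6 kg.

210.6 kg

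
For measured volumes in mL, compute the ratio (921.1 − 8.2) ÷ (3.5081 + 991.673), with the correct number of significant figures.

9.173 × 10^-1

921.1 − 8.2 = 912.9, limited to 1 d.p. → 4 s.f.; 3.5081 + 991.673 = 995.1811, limited to 3 d.p. → 6 s.f.
Carrying full precision, 912.9 ÷ 995.1811 = 0.91732047564…; keep min(4, 6) = 4 s.f.
Rounded to 4 significant figures: 9.173 × 10^-1.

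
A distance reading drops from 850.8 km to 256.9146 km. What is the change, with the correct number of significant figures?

593.9 km

850.8 km − 256.9146 km = 593.8854 km.
Addition/subtraction keeps the fewest decimal places: 850.8 → 1 decimal place, 256.9146 → 4 decimal places; limit is 1.
Rounded to 1 decimal place: 593.9 km.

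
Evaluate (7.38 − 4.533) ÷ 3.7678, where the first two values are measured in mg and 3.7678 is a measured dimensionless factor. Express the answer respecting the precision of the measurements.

0.756 mg

7.38 mg − 4.533 mg = 2.847 mg; the difference is limited to 2 decimal places (3 s.f.).
Carrying full precision, 2.847 ÷ 3.7678 = 0.755613355274… mg; 3.7678 has 5 s.f., so the result keeps min(3, 5) = 3 s.f.
Rounded to 3 significant figures: 0.756 mg.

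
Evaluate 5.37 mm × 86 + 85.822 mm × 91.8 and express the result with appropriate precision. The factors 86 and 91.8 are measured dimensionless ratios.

5.37 × 86 = 461.82 → 4.6 × 10² mm (2 s.f., last digit at the 10^1 place).
85.822 × 91.8 = 7878.4596 → 7.88 × 10³ mm (3 s.f., last digit at the 10^1 place).
Sum: 8340.2796 mm; keep the coarser place, 10^1.
Result: 8.34 × 10³ mm.

8.34 × 10³ mm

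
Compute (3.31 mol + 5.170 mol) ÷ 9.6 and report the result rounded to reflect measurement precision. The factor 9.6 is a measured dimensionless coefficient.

3.31 mol + 5.170 mol = 8.480 mol; the sum is limited to 2 decimal places (3 s.f.).
Carrying full precision, 8.480 ÷ 9.6 = 0.883333333333… mol; 9.6 has 2 s.f., so the result keeps min(3, 2) = 2 s.f.
Rounded to 2 significant figures: 0.88 mol.

0.88 mol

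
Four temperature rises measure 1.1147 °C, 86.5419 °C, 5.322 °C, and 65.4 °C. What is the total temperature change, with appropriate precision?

158.4 °C

1.1147 °C + 86.5419 °C + 5.322 °C + 65.4 °C = 158.3786 °C.
Addition/subtraction keeps the fewest decimal places: 1.1147 → 4 decimal places, 86.5419 → 4 decimal places, 5.322 → 3 decimal places, 65.4 → 1 decimal place; limit is 1.
Rounded to 1 decimal place: 158.4 °C.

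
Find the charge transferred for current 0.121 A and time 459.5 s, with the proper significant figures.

charge transferred = 0.121 A × 459.5 s = 55.5995 C.
0.121 has 3 significant figures; 459.5 has 4.
Division/multiplication keeps the fewest: 3 significant figures.
Rounded: 55.6 C.

55.6 C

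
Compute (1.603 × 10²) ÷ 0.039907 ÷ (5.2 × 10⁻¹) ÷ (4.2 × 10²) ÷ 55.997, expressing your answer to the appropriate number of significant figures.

(1.603 × 10²) ÷ 0.039907 ÷ (5.2 × 10⁻¹) ÷ (4.2 × 10²) ÷ 55.997 = 0.328448321426…
Multiplication/division keeps the fewest significant figures: 1.603 × 10² → 4 s.f., 0.039907 → 5 s.f., 5.2 × 10⁻¹ → 2 s.f., 4.2 × 10² → 2 s.f., 55.997 → 5 s.f.; limit is 2.
Rounded to 2 significant figures: 0.33.

0.33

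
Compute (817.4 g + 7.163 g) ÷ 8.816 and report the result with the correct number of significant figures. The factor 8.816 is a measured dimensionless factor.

93.53 g

817.4 g + 7.163 g = 824.563 g; the sum is limited to 1 decimal place (4 s.f.).
Carrying full precision, 824.563 ÷ 8.816 = 93.5302858439… g; 8.816 has 4 s.f., so the result keeps min(4, 4) = 4 s.f.
Rounded to 4 significant figures: 93.53 g.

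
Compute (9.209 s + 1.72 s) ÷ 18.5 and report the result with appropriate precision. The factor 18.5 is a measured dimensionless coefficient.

0.591 s

9.209 s + 1.72 s = 10.929 s; the sum is limited to 2 decimal places (4 s.f.).
Carrying full precision, 10.929 ÷ 18.5 = 0.590756756757… s; 18.5 has 3 s.f., so the result keeps min(4, 3) = 3 s.f.
Rounded to 3 significant figures: 0.591 s.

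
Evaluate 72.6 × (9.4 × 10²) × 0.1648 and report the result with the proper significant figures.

1.1 × 10⁴

72.6 × (9.4 × 10²) × 0.1648 = 11246.6112
Multiplication/division keeps the fewest significant figures: 72.6 → 3 s.f., 9.4 × 10² → 2 s.f., 0.1648 → 4 s.f.; limit is 2.
Rounded to 2 significant figures: 1.1 × 10⁴.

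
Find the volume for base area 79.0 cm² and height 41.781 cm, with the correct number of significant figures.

3.30 × 10³ cm³

volume = 79.0 cm² × 41.781 cm = 3300.699 cm³.
79.0 has 3 significant figures; 41.781 has 5.
Division/multiplication keeps the fewest: 3 significant figures.
Rounded: 3.30 × 10³ cm³.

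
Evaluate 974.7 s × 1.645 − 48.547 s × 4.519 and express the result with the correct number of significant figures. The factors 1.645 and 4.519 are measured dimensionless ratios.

1384 s

974.7 × 1.645 = 1603.3815 → 1603 s (4 s.f., last digit at the 10^0 place).
48.547 × 4.519 = 219.383893 → 219.4 s (4 s.f., last digit at the 10^-1 place).
Difference: 1383.997607 s; keep the coarser place, 10^0.
Result: 1384 s.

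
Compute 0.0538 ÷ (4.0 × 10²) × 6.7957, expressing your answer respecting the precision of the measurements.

0.0538 ÷ (4.0 × 10²) × 6.7957 = 0.00091402165
Multiplication/division keeps the fewest significant figures: 0.0538 → 3 s.f., 4.0 × 10² → 2 s.f., 6.7957 → 5 s.f.; limit is 2.
Rounded to 2 significant figures: 9.1 × 10⁻⁴.

9.1 × 10⁻⁴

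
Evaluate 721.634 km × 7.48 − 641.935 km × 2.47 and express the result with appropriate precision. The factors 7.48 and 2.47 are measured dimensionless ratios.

721.634 × 7.48 = 5397.82232 → 5.40 × 10^3 km (3 s.f., last digit at the 10^1 place).
641.935 × 2.47 = 1585.57945 → 1.59 × 10^3 km (3 s.f., last digit at the 10^1 place).
Difference: 3812.24287 km; keep the coarser place, 10^1.
Result: 3.81 × 10^3 km.

3.81 × 10^3 km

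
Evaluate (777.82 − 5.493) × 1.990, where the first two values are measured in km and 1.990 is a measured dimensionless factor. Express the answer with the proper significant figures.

777.82 km − 5.493 km = 772.327 km; the difference is limited to 2 decimal places (5 s.f.).
Carrying full precision, 772.327 × 1.990 = 1536.93073 km; 1.990 has 4 s.f., so the result keeps min(5, 4) = 4 s.f.
Rounded to 4 significant figures: 1.537 × 10^3 km.

1.537 × 10^3 km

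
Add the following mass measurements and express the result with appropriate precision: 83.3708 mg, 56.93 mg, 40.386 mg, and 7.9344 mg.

83.3708 mg + 56.93 mg + 40.386 mg + 7.9344 mg = 188.6212 mg.
Addition/subtraction keeps the fewest decimal places: 83.3708 → 4 decimal places, 56.93 → 2 decimal places, 40.386 → 3 decimal places, 7.9344 → 4 decimal places; limit is 2.
Rounded to 2 decimal places: 188.62 mg.

188.62 mg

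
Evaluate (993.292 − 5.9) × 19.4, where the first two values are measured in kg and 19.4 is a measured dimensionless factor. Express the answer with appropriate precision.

993.292 kg − 5.9 kg = 987.392 kg; the difference is limited to 1 decimal place (4 s.f.).
Carrying full precision, 987.392 × 19.4 = 19155.4048 kg; 19.4 has 3 s.f., so the result keeps min(4, 3) = 3 s.f.
Rounded to 3 significant figures: 1.92 × 10^4 kg.

1.92 × 10^4 kg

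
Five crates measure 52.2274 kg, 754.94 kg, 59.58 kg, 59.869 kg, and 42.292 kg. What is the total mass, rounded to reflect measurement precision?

52.2274 kg + 754.94 kg + 59.58 kg + 59.869 kg + 42.292 kg = 968.9084 kg.
Addition/subtraction keeps the fewest decimal places: 52.2274 → 4 decimal places, 754.94 → 2 decimal places, 59.58 → 2 decimal places, 59.869 → 3 decimal places, 42.292 → 3 decimal places; limit is 2.
Rounded to 2 decimal places: 968.91 kg.

968.91 kg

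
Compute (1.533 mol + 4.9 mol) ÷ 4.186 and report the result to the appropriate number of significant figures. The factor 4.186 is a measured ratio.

1.5 mol

1.533 mol + 4.9 mol = 6.433 mol; the sum is limited to 1 decimal place (2 s.f.).
Carrying full precision, 6.433 ÷ 4.186 = 1.53678929766… mol; 4.186 has 4 s.f., so the result keeps min(2, 4) = 2 s.f.
Rounded to 2 significant figures: 1.5 mol.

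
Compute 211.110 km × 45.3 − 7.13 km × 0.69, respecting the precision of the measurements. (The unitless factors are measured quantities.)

9.56 × 10^3 km

211.110 × 45.3 = 9563.283 → 9.56 × 10^3 km (3 s.f., last digit at the 10^1 place).
7.13 × 0.69 = 4.9197 → 4.9 km (2 s.f., last digit at the 10^-1 place).
Difference: 9558.3633 km; keep the coarser place, 10^1.
Result: 9.56 × 10^3 km.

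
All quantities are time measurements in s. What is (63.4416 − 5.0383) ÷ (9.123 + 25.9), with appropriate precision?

63.4416 − 5.0383 = 58.4033, limited to 4 d.p. → 6 s.f.; 9.123 + 25.9 = 35.023, limited to 1 d.p. → 3 s.f.
Carrying full precision, 58.4033 ÷ 35.023 = 1.66756988265…; keep min(6, 3) = 3 s.f.
Rounded to 3 significant figures: 1.67.

1.67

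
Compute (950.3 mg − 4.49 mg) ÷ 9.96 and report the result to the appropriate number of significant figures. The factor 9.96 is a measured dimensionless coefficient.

95.0 mg

950.3 mg − 4.49 mg = 945.81 mg; the difference is limited to 1 decimal place (4 s.f.).
Carrying full precision, 945.81 ÷ 9.96 = 94.9608433735… mg; 9.96 has 3 s.f., so the result keeps min(4, 3) = 3 s.f.
Rounded to 3 significant figures: 95.0 mg.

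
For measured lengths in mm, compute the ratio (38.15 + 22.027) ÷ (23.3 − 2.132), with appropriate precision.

2.84

38.15 + 22.027 = 60.177, limited to 2 d.p. → 4 s.f.; 23.3 − 2.132 = 21.168, limited to 1 d.p. → 3 s.f.
Carrying full precision, 60.177 ÷ 21.168 = 2.84282879819…; keep min(4, 3) = 3 s.f.
Rounded to 3 significant figures: 2.84.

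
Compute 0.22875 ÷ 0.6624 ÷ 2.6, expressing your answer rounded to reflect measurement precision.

0.22875 ÷ 0.6624 ÷ 2.6 = 0.132821209588…
Multiplication/division keeps the fewest significant figures: 0.22875 → 5 s.f., 0.6624 → 4 s.f., 2.6 → 2 s.f.; limit is 2.
Rounded to 2 significant figures: 0.13.

0.13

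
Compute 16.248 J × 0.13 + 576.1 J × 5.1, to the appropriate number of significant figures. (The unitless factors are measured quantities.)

16.248 × 0.13 = 2.11224 → 2.1 J (2 s.f., last digit at the 10^-1 place).
576.1 × 5.1 = 2938.11 → 2.9 × 10^3 J (2 s.f., last digit at the 10^2 place).
Sum: 2940.22224 J; keep the coarser place, 10^2.
Result: 2.9 × 10^3 J.

2.9 × 10^3 J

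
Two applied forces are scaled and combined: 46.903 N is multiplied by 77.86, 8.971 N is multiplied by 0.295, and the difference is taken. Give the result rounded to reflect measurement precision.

46.903 × 77.86 = 3651.86758 → 3652 N (4 s.f., last digit at the 10^0 place).
8.971 × 0.295 = 2.646445 → 2.65 N (3 s.f., last digit at the 10^-2 place).
Difference: 3649.221135 N; keep the coarser place, 10^0.
Result: 3649 N.

3649 N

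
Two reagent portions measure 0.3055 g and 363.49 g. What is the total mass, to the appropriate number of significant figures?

0.3055 g + 363.49 g = 363.7955 g.
Addition/subtraction keeps the fewest decimal places: 0.3055 → 4 decimal places, 363.49 → 2 decimal places; limit is 2.
Rounded to 2 decimal places: 363.80 g.

363.80 g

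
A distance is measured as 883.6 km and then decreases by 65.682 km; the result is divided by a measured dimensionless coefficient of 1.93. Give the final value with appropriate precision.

424 km

883.6 km − 65.682 km = 817.918 km; the difference is limited to 1 decimal place (4 s.f.).
Carrying full precision, 817.918 ÷ 1.93 = 423.791709845… km; 1.93 has 3 s.f., so the result keeps min(4, 3) = 3 s.f.
Rounded to 3 significant figures: 424 km.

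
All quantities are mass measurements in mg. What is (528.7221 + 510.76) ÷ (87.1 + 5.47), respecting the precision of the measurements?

528.7221 + 510.76 = 1039.4821, limited to 2 d.p. → 6 s.f.; 87.1 + 5.47 = 92.57, limited to 1 d.p. → 3 s.f.
Carrying full precision, 1039.4821 ÷ 92.57 = 11.2291465918…; keep min(6, 3) = 3 s.f.
Rounded to 3 significant figures: 11.2.

11.2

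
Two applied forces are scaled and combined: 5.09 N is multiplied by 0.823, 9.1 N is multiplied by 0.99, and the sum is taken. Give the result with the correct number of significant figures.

5.09 × 0.823 = 4.18907 → 4.19 N (3 s.f., last digit at the 10^-2 place).
9.1 × 0.99 = 9.009 → 9.0 N (2 s.f., last digit at the 10^-1 place).
Sum: 13.19807 N; keep the coarser place, 10^-1.
Result: 13.2 N.

13.2 N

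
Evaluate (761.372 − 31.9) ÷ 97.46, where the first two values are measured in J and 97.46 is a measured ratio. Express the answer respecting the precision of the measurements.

761.372 J − 31.9 J = 729.472 J; the difference is limited to 1 decimal place (4 s.f.).
Carrying full precision, 729.472 ÷ 97.46 = 7.48483480402… J; 97.46 has 4 s.f., so the result keeps min(4, 4) = 4 s.f.
Rounded to 4 significant figures: 7.485 J.

7.485 J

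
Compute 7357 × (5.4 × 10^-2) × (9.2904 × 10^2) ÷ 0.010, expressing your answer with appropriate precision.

3.7 × 10^7

7357 × (5.4 × 10^-2) × (9.2904 × 10^2) ÷ 0.010 = 36908715.312
Multiplication/division keeps the fewest significant figures: 7357 → 4 s.f., 5.4 × 10^-2 → 2 s.f., 9.2904 × 10^2 → 5 s.f., 0.010 → 2 s.f.; limit is 2.
Rounded to 2 significant figures: 3.7 × 10^7.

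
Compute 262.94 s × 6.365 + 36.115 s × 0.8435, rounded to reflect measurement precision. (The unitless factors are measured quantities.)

1704 s

262.94 × 6.365 = 1673.6131 → 1674 s (4 s.f., last digit at the 10^0 place).
36.115 × 0.8435 = 30.4630025 → 30.46 s (4 s.f., last digit at the 10^-2 place).
Sum: 1704.0761025 s; keep the coarser place, 10^0.
Result: 1704 s.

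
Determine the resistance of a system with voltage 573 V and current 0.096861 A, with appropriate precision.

resistance = 573 V ÷ 0.096861 A = 5915.69362282… Ω.
573 has 3 significant figures; 0.096861 has 5.
Division/multiplication keeps the fewest: 3 significant figures.
Rounded: 5.92 × 10^3 Ω.

5.92 × 10^3 Ω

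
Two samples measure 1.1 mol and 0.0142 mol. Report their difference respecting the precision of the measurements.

1.1 mol − 0.0142 mol = 1.0858 mol.
Addition/subtraction keeps the fewest decimal places: 1.1 → 1 decimal place, 0.0142 → 4 decimal places; limit is 1.
Rounded to 1 decimal place: 1.1 mol.

1.1 mol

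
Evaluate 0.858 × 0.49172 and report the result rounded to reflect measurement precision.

0.858 × 0.49172 = 0.42189576
Multiplication/division keeps the fewest significant figures: 0.858 → 3 s.f., 0.49172 → 5 s.f.; limit is 3.
Rounded to 3 significant figures: 0.422.

0.422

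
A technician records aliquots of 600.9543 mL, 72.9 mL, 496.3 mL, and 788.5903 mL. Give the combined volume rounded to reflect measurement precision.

600.9543 mL + 72.9 mL + 496.3 mL + 788.5903 mL = 1958.7446 mL.
Addition/subtraction keeps the fewest decimal places: 600.9543 → 4 decimal places, 72.9 → 1 decimal place, 496.3 → 1 decimal place, 788.5903 → 4 decimal places; limit is 1.
Rounded to 1 decimal place: 1958.7 mL.

1958.7 mL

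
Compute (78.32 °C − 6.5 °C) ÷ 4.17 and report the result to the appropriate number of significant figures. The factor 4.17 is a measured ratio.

17.2 °C

78.32 °C − 6.5 °C = 71.82 °C; the difference is limited to 1 decimal place (3 s.f.).
Carrying full precision, 71.82 ÷ 4.17 = 17.2230215827… °C; 4.17 has 3 s.f., so the result keeps min(3, 3) = 3 s.f.
Rounded to 3 significant figures: 17.2 °C.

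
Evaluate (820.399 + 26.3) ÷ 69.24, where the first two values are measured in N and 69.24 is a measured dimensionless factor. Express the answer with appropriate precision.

12.23 N

820.399 N + 26.3 N = 846.699 N; the sum is limited to 1 decimal place (4 s.f.).
Carrying full precision, 846.699 ÷ 69.24 = 12.2284662045… N; 69.24 has 4 s.f., so the result keeps min(4, 4) = 4 s.f.
Rounded to 4 significant figures: 12.23 N.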